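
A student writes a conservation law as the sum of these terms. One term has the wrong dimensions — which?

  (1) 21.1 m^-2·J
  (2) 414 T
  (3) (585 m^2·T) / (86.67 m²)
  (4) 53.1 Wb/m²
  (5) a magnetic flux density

In SI base units:
  (1) J·m⁻² = N·m·m⁻² = kg·s⁻²
  (2) T = Wb·m⁻² = kg·s⁻²·A⁻¹
  (3) [kg·m²·s⁻²·A⁻¹] / [m²] = kg·s⁻²·A⁻¹
  (4) Wb·m⁻² = V·s·m⁻² = kg·s⁻²·A⁻¹
  (5) [magnetic flux density] = kg·s⁻²·A⁻¹
All reduce to kg·s⁻²·A⁻¹ except (1), which is kg·s⁻².

(1)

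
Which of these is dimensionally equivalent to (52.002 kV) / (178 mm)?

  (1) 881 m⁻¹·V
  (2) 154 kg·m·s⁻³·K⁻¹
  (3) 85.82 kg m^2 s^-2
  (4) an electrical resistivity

Reference: [kg·m²·s⁻³·A⁻¹] / [m] = kg·m·s⁻³·A⁻¹.
Each option:
  (1) V·m⁻¹ = J·C⁻¹·m⁻¹ = kg·m·s⁻³·A⁻¹  ← same
  (2) kg·m·s⁻³·K⁻¹
  (3) kg·m²·s⁻²
  (4) [electrical resistivity] = kg·m³·s⁻³·A⁻²
Only (1) matches kg·m·s⁻³·A⁻¹.

(1)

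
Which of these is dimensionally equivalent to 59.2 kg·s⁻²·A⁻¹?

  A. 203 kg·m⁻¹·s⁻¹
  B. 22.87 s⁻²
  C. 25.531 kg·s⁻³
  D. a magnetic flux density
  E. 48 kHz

D.

Reference: kg·s⁻²·A⁻¹.
Each option:
  A. kg·m⁻¹·s⁻¹
  B. s⁻²
  C. kg·s⁻³
  D. [magnetic flux density] = kg·s⁻²·A⁻¹  ← same
  E. Hz = s⁻¹
Only D. matches kg·s⁻²·A⁻¹.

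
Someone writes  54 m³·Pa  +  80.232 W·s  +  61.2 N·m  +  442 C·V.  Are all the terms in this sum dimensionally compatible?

Reduce each to base SI dimensions:
  54 m³·Pa:  Pa·m³ = N·m⁻²·m³ = kg·m²·s⁻²
  80.232 W·s:  W·s = J·s⁻¹·s = kg·m²·s⁻²
  61.2 N·m:  N·m = kg·m·s⁻²·m = kg·m²·s⁻²
  442 C·V:  C·V = s·A·J·C⁻¹ = kg·m²·s⁻²
Every term reduces to kg·m²·s⁻².

Yes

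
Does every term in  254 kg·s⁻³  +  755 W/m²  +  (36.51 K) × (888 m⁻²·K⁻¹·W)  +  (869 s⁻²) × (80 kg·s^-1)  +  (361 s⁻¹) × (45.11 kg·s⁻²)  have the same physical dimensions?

Dimensions:
  254 kg·s⁻³:  kg·s⁻³
  755 W/m²:  W·m⁻² = J·s⁻¹·m⁻² = kg·s⁻³
  (36.51 K) × (888 m⁻²·K⁻¹·W):  [K] · [kg·s⁻³·K⁻¹] = kg·s⁻³
  (869 s⁻²) × (80 kg·s^-1):  [s⁻²] · [kg·s⁻¹] = kg·s⁻³
  (361 s⁻¹) × (45.11 kg·s⁻²):  [s⁻¹] · [kg·s⁻²] = kg·s⁻³
Every term reduces to kg·s⁻³.

Yes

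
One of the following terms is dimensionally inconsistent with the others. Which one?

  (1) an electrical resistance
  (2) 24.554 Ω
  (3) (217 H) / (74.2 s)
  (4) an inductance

Dimensions:
  (1) [electrical resistance] = kg·m²·s⁻³·A⁻²
  (2) Ω = V·A⁻¹ = kg·m²·s⁻³·A⁻²
  (3) [kg·m²·s⁻²·A⁻²] / [s] = kg·m²·s⁻³·A⁻²
  (4) [inductance] = kg·m²·s⁻²·A⁻²
All reduce to kg·m²·s⁻³·A⁻² except (4), which is kg·m²·s⁻²·A⁻².

(4)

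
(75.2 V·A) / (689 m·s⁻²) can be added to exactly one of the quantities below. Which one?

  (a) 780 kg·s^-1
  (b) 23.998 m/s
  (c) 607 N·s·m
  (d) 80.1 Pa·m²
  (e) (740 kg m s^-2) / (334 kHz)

Reference: [kg·m²·s⁻³] / [m·s⁻²] = kg·m·s⁻¹.
Each option:
  (a) kg·s⁻¹
  (b) m·s⁻¹
  (c) N·m·s = kg·m·s⁻²·m·s = kg·m²·s⁻¹
  (d) Pa·m² = N·m⁻²·m² = kg·m·s⁻²
  (e) [kg·m·s⁻²] / [s⁻¹] = kg·m·s⁻¹  ← same
Only (e) matches kg·m·s⁻¹.

(e)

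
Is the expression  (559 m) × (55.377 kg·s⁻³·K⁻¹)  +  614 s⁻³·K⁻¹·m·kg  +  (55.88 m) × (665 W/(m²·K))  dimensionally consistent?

Yes

Dimensions:
  (559 m) × (55.377 kg·s⁻³·K⁻¹):  [m] · [kg·s⁻³·K⁻¹] = kg·m·s⁻³·K⁻¹
  614 s⁻³·K⁻¹·m·kg:  kg·m·s⁻³·K⁻¹
  (55.88 m) × (665 W/(m²·K)):  [m] · [kg·s⁻³·K⁻¹] = kg·m·s⁻³·K⁻¹
Every term reduces to kg·m·s⁻³·K⁻¹.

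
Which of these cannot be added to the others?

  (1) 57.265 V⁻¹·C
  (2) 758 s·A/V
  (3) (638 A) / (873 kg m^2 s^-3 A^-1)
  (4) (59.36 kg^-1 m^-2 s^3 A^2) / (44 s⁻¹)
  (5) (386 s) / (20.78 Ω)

Reduce each to base SI dimensions:
  (1) C·V⁻¹ = s·A·(J·C⁻¹)⁻¹ = kg⁻¹·m⁻²·s⁴·A²
  (2) A·s·V⁻¹ = A·s·(J·C⁻¹)⁻¹ = kg⁻¹·m⁻²·s⁴·A²
  (3) [A] / [kg·m²·s⁻³·A⁻¹] = kg⁻¹·m⁻²·s³·A²
  (4) [kg⁻¹·m⁻²·s³·A²] / [s⁻¹] = kg⁻¹·m⁻²·s⁴·A²
  (5) [s] / [kg·m²·s⁻³·A⁻²] = kg⁻¹·m⁻²·s⁴·A²
All reduce to kg⁻¹·m⁻²·s⁴·A² except (3), which is kg⁻¹·m⁻²·s³·A².

(3)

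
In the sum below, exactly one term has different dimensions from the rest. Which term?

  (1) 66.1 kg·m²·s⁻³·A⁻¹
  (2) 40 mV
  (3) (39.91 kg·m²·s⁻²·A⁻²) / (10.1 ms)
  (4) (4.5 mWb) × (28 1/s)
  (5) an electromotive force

Dimensions:
  (1) kg·m²·s⁻³·A⁻¹
  (2) V = J·C⁻¹ = kg·m²·s⁻³·A⁻¹
  (3) [kg·m²·s⁻²·A⁻²] / [s] = kg·m²·s⁻³·A⁻²
  (4) [kg·m²·s⁻²·A⁻¹] · [s⁻¹] = kg·m²·s⁻³·A⁻¹
  (5) [electromotive force] = kg·m²·s⁻³·A⁻¹
All reduce to kg·m²·s⁻³·A⁻¹ except (3), which is kg·m²·s⁻³·A⁻².

(3)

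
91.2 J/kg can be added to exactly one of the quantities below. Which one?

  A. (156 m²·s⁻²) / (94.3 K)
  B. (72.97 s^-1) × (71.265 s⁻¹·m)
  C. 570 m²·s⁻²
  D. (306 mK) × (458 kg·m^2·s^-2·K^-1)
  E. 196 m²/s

Reference: J·kg⁻¹ = N·m·kg⁻¹ = m²·s⁻².
Each option:
  A. [m²·s⁻²] / [K] = m²·s⁻²·K⁻¹
  B. [s⁻¹] · [m·s⁻¹] = m·s⁻²
  C. m²·s⁻²  ← same
  D. [K] · [kg·m²·s⁻²·K⁻¹] = kg·m²·s⁻²
  E. m²·s⁻¹
Only C. matches m²·s⁻².

C.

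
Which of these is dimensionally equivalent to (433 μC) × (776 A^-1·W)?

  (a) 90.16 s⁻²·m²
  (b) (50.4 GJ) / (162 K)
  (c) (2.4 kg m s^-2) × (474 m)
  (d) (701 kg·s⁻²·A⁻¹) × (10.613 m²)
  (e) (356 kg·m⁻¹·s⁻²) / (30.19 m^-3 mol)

(c)

Reference: [s·A] · [kg·m²·s⁻³·A⁻¹] = kg·m²·s⁻².
Each option:
  (a) m²·s⁻²
  (b) [kg·m²·s⁻²] / [K] = kg·m²·s⁻²·K⁻¹
  (c) [kg·m·s⁻²] · [m] = kg·m²·s⁻²  ← same
  (d) [kg·s⁻²·A⁻¹] · [m²] = kg·m²·s⁻²·A⁻¹
  (e) [kg·m⁻¹·s⁻²] / [m⁻³·mol] = kg·m²·s⁻²·mol⁻¹
Only (c) matches kg·m²·s⁻².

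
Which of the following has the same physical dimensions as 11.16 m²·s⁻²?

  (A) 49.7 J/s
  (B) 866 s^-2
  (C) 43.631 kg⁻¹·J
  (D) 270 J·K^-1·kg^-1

(C)

Reference: m²·s⁻².
Each option:
  (A) J·s⁻¹ = N·m·s⁻¹ = kg·m²·s⁻³
  (B) s⁻²
  (C) J·kg⁻¹ = N·m·kg⁻¹ = m²·s⁻²  ← same
  (D) J·kg⁻¹·K⁻¹ = N·m·kg⁻¹·K⁻¹ = m²·s⁻²·K⁻¹
Only (C) matches m²·s⁻².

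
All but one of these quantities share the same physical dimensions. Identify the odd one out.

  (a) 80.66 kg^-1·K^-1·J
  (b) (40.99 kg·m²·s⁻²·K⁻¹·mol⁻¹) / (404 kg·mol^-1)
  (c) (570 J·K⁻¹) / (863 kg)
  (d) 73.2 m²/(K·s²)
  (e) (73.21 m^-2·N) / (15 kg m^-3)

(e)

Dimensions:
  (a) J·kg⁻¹·K⁻¹ = N·m·kg⁻¹·K⁻¹ = m²·s⁻²·K⁻¹
  (b) [kg·m²·s⁻²·K⁻¹·mol⁻¹] / [kg·mol⁻¹] = m²·s⁻²·K⁻¹
  (c) [kg·m²·s⁻²·K⁻¹] / [kg] = m²·s⁻²·K⁻¹
  (d) m²·s⁻²·K⁻¹
  (e) [kg·m⁻¹·s⁻²] / [kg·m⁻³] = m²·s⁻²
All reduce to m²·s⁻²·K⁻¹ except (e), which is m²·s⁻².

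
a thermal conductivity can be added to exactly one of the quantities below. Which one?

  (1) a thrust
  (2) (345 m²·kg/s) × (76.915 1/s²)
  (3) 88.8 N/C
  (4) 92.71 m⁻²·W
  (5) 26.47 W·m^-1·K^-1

Reference: [thermal conductivity] = kg·m·s⁻³·K⁻¹.
Each option:
  (1) [thrust] = kg·m·s⁻²
  (2) [kg·m²·s⁻¹] · [s⁻²] = kg·m²·s⁻³
  (3) N·C⁻¹ = kg·m·s⁻²·(s·A)⁻¹ = kg·m·s⁻³·A⁻¹
  (4) W·m⁻² = J·s⁻¹·m⁻² = kg·s⁻³
  (5) W·m⁻¹·K⁻¹ = J·s⁻¹·m⁻¹·K⁻¹ = kg·m·s⁻³·K⁻¹  ← same
Only (5) matches kg·m·s⁻³·K⁻¹.

(5)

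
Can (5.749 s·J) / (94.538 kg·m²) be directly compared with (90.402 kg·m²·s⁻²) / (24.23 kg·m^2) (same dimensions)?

In SI base units:
  (5.749 s·J) / (94.538 kg·m²):  [kg·m²·s⁻¹] / [kg·m²] = s⁻¹
  (90.402 kg·m²·s⁻²) / (24.23 kg·m^2):  [kg·m²·s⁻²] / [kg·m²] = s⁻²
s⁻¹ ≠ s⁻², so they cannot be added.

No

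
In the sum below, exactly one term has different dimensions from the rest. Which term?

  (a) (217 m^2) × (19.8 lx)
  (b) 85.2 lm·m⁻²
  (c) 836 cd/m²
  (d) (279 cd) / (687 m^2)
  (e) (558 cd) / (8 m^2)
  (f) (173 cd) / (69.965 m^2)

Expand each in SI base units:
  (a) [m²] · [m⁻²·cd] = cd
  (b) lm·m⁻² = cd·m⁻² = m⁻²·cd
  (c) cd·m⁻² = m⁻²·cd
  (d) [cd] / [m²] = m⁻²·cd
  (e) [cd] / [m²] = m⁻²·cd
  (f) [cd] / [m²] = m⁻²·cd
All reduce to m⁻²·cd except (a), which is cd.

(a)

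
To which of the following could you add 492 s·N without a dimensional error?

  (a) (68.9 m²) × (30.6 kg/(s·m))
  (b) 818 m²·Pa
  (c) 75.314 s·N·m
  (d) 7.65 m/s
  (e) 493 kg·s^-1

(a)

Reference: N·s = kg·m·s⁻²·s = kg·m·s⁻¹.
Each option:
  (a) [m²] · [kg·m⁻¹·s⁻¹] = kg·m·s⁻¹  ← same
  (b) Pa·m² = N·m⁻²·m² = kg·m·s⁻²
  (c) N·m·s = kg·m·s⁻²·m·s = kg·m²·s⁻¹
  (d) m·s⁻¹
  (e) kg·s⁻¹
Only (a) matches kg·m·s⁻¹.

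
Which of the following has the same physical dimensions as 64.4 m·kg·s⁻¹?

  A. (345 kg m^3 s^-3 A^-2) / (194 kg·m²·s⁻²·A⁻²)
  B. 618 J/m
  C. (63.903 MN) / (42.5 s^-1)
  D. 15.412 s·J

C.

Reference: kg·m·s⁻¹.
Each option:
  A. [kg·m³·s⁻³·A⁻²] / [kg·m²·s⁻²·A⁻²] = m·s⁻¹
  B. J·m⁻¹ = N·m·m⁻¹ = kg·m·s⁻²
  C. [kg·m·s⁻²] / [s⁻¹] = kg·m·s⁻¹  ← same
  D. J·s = N·m·s = kg·m²·s⁻¹
Only C. matches kg·m·s⁻¹.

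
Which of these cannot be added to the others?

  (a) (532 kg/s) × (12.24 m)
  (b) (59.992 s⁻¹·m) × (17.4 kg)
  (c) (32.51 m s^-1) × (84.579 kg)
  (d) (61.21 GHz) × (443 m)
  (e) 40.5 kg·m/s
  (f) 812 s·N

Reduce each to base SI dimensions:
  (a) [kg·s⁻¹] · [m] = kg·m·s⁻¹
  (b) [m·s⁻¹] · [kg] = kg·m·s⁻¹
  (c) [m·s⁻¹] · [kg] = kg·m·s⁻¹
  (d) [s⁻¹] · [m] = m·s⁻¹
  (e) kg·m·s⁻¹
  (f) N·s = kg·m·s⁻²·s = kg·m·s⁻¹
All reduce to kg·m·s⁻¹ except (d), which is m·s⁻¹.

(d)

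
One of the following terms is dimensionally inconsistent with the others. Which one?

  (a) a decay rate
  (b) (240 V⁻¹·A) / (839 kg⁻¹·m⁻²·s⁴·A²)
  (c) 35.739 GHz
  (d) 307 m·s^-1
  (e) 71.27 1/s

(d)

Work out the base dimensions of each:
  (a) [decay rate] = s⁻¹
  (b) [kg⁻¹·m⁻²·s³·A²] / [kg⁻¹·m⁻²·s⁴·A²] = s⁻¹
  (c) Hz = s⁻¹
  (d) m·s⁻¹
  (e) s⁻¹
All reduce to s⁻¹ except (d), which is m·s⁻¹.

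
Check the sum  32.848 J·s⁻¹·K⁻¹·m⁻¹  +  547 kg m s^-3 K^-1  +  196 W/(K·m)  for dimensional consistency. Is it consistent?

Yes

Reduce each to base SI dimensions:
  32.848 J·s⁻¹·K⁻¹·m⁻¹:  J·s⁻¹·m⁻¹·K⁻¹ = N·m·s⁻¹·m⁻¹·K⁻¹ = kg·m·s⁻³·K⁻¹
  547 kg m s^-3 K^-1:  kg·m·s⁻³·K⁻¹
  196 W/(K·m):  W·m⁻¹·K⁻¹ = J·s⁻¹·m⁻¹·K⁻¹ = kg·m·s⁻³·K⁻¹
Every term reduces to kg·m·s⁻³·K⁻¹.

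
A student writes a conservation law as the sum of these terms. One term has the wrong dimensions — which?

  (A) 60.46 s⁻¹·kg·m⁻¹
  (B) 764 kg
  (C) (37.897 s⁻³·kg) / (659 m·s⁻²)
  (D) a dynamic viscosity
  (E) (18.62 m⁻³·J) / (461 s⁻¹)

Reduce each to base SI dimensions:
  (A) kg·m⁻¹·s⁻¹
  (B) kg
  (C) [kg·s⁻³] / [m·s⁻²] = kg·m⁻¹·s⁻¹
  (D) [dynamic viscosity] = kg·m⁻¹·s⁻¹
  (E) [kg·m⁻¹·s⁻²] / [s⁻¹] = kg·m⁻¹·s⁻¹
All reduce to kg·m⁻¹·s⁻¹ except (B), which is kg.

(B)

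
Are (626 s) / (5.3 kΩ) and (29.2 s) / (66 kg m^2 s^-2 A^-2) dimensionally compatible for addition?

No

Expand each in SI base units:
  (626 s) / (5.3 kΩ):  [s] / [kg·m²·s⁻³·A⁻²] = kg⁻¹·m⁻²·s⁴·A²
  (29.2 s) / (66 kg m^2 s^-2 A^-2):  [s] / [kg·m²·s⁻²·A⁻²] = kg⁻¹·m⁻²·s³·A²
kg⁻¹·m⁻²·s⁴·A² ≠ kg⁻¹·m⁻²·s³·A², so they cannot be added.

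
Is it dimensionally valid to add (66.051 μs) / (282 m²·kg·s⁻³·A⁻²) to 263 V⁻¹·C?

Work out the base dimensions of each:
  (66.051 μs) / (282 m²·kg·s⁻³·A⁻²):  [s] / [kg·m²·s⁻³·A⁻²] = kg⁻¹·m⁻²·s⁴·A²
  263 V⁻¹·C:  C·V⁻¹ = s·A·(J·C⁻¹)⁻¹ = kg⁻¹·m⁻²·s⁴·A²
Both are kg⁻¹·m⁻²·s⁴·A², so they have the same dimensions and can be added.

Yes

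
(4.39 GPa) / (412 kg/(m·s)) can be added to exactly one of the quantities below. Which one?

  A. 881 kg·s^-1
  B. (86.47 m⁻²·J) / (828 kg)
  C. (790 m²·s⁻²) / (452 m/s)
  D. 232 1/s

D.

Reference: [kg·m⁻¹·s⁻²] / [kg·m⁻¹·s⁻¹] = s⁻¹.
Each option:
  A. kg·s⁻¹
  B. [kg·s⁻²] / [kg] = s⁻²
  C. [m²·s⁻²] / [m·s⁻¹] = m·s⁻¹
  D. s⁻¹  ← same
Only D. matches s⁻¹.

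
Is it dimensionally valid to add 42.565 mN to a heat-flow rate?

No

Expand each in SI base units:
  42.565 mN:  N = kg·m·s⁻²
  a heat-flow rate:  [heat-flow rate] = kg·m²·s⁻³
kg·m·s⁻² ≠ kg·m²·s⁻³, so they cannot be added.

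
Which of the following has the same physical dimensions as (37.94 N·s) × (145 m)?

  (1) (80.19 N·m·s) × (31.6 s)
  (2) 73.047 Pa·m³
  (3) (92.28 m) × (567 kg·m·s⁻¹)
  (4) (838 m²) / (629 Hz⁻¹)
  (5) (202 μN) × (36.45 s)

(3)

Reference: [kg·m·s⁻¹] · [m] = kg·m²·s⁻¹.
Each option:
  (1) [kg·m²·s⁻¹] · [s] = kg·m²
  (2) Pa·m³ = N·m⁻²·m³ = kg·m²·s⁻²
  (3) [m] · [kg·m·s⁻¹] = kg·m²·s⁻¹  ← same
  (4) [m²] / [s] = m²·s⁻¹
  (5) [kg·m·s⁻²] · [s] = kg·m·s⁻¹
Only (3) matches kg·m²·s⁻¹.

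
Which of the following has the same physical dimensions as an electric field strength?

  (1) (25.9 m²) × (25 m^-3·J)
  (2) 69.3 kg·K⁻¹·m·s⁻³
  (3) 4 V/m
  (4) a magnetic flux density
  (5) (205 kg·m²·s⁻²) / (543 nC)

(3)

Reference: [electric field strength] = kg·m·s⁻³·A⁻¹.
Each option:
  (1) [m²] · [kg·m⁻¹·s⁻²] = kg·m·s⁻²
  (2) kg·m·s⁻³·K⁻¹
  (3) V·m⁻¹ = J·C⁻¹·m⁻¹ = kg·m·s⁻³·A⁻¹  ← same
  (4) [magnetic flux density] = kg·s⁻²·A⁻¹
  (5) [kg·m²·s⁻²] / [s·A] = kg·m²·s⁻³·A⁻¹
Only (3) matches kg·m·s⁻³·A⁻¹.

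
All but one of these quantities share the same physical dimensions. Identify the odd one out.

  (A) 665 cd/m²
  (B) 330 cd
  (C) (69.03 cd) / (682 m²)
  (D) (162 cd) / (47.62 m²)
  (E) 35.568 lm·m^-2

(B)

Reduce each to base SI dimensions:
  (A) cd·m⁻² = m⁻²·cd
  (B) cd
  (C) [cd] / [m²] = m⁻²·cd
  (D) [cd] / [m²] = m⁻²·cd
  (E) lm·m⁻² = cd·m⁻² = m⁻²·cd
All reduce to m⁻²·cd except (B), which is cd.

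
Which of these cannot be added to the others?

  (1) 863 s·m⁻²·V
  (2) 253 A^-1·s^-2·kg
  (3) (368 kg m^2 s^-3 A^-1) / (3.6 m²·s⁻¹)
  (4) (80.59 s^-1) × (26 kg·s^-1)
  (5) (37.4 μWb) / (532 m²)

In SI base units:
  (1) V·s·m⁻² = J·C⁻¹·s·m⁻² = kg·s⁻²·A⁻¹
  (2) kg·s⁻²·A⁻¹
  (3) [kg·m²·s⁻³·A⁻¹] / [m²·s⁻¹] = kg·s⁻²·A⁻¹
  (4) [s⁻¹] · [kg·s⁻¹] = kg·s⁻²
  (5) [kg·m²·s⁻²·A⁻¹] / [m²] = kg·s⁻²·A⁻¹
All reduce to kg·s⁻²·A⁻¹ except (4), which is kg·s⁻².

(4)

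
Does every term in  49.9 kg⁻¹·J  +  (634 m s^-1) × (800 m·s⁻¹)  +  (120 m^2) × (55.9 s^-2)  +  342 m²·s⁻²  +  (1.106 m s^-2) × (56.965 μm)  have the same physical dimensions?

In SI base units:
  49.9 kg⁻¹·J:  J·kg⁻¹ = N·m·kg⁻¹ = m²·s⁻²
  (634 m s^-1) × (800 m·s⁻¹):  [m·s⁻¹] · [m·s⁻¹] = m²·s⁻²
  (120 m^2) × (55.9 s^-2):  [m²] · [s⁻²] = m²·s⁻²
  342 m²·s⁻²:  m²·s⁻²
  (1.106 m s^-2) × (56.965 μm):  [m·s⁻²] · [m] = m²·s⁻²
Every term reduces to m²·s⁻².

Yes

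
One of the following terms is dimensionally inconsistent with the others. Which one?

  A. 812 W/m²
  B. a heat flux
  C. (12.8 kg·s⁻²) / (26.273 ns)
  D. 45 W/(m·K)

Reduce each to base SI dimensions:
  A. W·m⁻² = J·s⁻¹·m⁻² = kg·s⁻³
  B. [heat flux] = kg·s⁻³
  C. [kg·s⁻²] / [s] = kg·s⁻³
  D. W·m⁻¹·K⁻¹ = J·s⁻¹·m⁻¹·K⁻¹ = kg·m·s⁻³·K⁻¹
All reduce to kg·s⁻³ except D., which is kg·m·s⁻³·K⁻¹.

D.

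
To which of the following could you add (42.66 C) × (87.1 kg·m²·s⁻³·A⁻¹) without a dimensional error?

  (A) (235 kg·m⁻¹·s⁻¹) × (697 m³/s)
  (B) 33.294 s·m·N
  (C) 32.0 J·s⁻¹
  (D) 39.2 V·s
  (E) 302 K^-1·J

(A)

Reference: [s·A] · [kg·m²·s⁻³·A⁻¹] = kg·m²·s⁻².
Each option:
  (A) [kg·m⁻¹·s⁻¹] · [m³·s⁻¹] = kg·m²·s⁻²  ← same
  (B) N·m·s = kg·m·s⁻²·m·s = kg·m²·s⁻¹
  (C) J·s⁻¹ = N·m·s⁻¹ = kg·m²·s⁻³
  (D) V·s = J·C⁻¹·s = kg·m²·s⁻²·A⁻¹
  (E) J·K⁻¹ = N·m·K⁻¹ = kg·m²·s⁻²·K⁻¹
Only (A) matches kg·m²·s⁻².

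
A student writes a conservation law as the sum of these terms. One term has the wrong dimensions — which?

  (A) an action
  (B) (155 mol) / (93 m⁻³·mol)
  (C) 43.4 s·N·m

Expand each in SI base units:
  (A) [action] = kg·m²·s⁻¹
  (B) [mol] / [m⁻³·mol] = m³
  (C) N·m·s = kg·m·s⁻²·m·s = kg·m²·s⁻¹
All reduce to kg·m²·s⁻¹ except (B), which is m³.

(B)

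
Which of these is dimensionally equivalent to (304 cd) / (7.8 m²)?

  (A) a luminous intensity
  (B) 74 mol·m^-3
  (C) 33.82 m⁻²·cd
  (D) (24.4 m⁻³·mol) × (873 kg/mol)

Reference: [cd] / [m²] = m⁻²·cd.
Each option:
  (A) [luminous intensity] = cd
  (B) mol·m⁻³ = m⁻³·mol
  (C) m⁻²·cd  ← same
  (D) [m⁻³·mol] · [kg·mol⁻¹] = kg·m⁻³
Only (C) matches m⁻²·cd.

(C)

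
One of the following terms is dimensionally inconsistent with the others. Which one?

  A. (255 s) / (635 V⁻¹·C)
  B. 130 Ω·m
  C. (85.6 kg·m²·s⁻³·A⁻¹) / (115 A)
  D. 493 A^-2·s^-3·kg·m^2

In SI base units:
  A. [s] / [kg⁻¹·m⁻²·s⁴·A²] = kg·m²·s⁻³·A⁻²
  B. Ω·m = V·A⁻¹·m = kg·m³·s⁻³·A⁻²
  C. [kg·m²·s⁻³·A⁻¹] / [A] = kg·m²·s⁻³·A⁻²
  D. kg·m²·s⁻³·A⁻²
All reduce to kg·m²·s⁻³·A⁻² except B., which is kg·m³·s⁻³·A⁻².

B.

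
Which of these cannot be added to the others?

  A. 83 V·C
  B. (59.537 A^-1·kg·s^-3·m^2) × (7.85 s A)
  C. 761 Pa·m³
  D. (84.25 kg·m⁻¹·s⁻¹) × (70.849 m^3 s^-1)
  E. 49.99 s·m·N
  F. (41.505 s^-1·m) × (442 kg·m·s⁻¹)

E.

Work out the base dimensions of each:
  A. C·V = s·A·J·C⁻¹ = kg·m²·s⁻²
  B. [kg·m²·s⁻³·A⁻¹] · [s·A] = kg·m²·s⁻²
  C. Pa·m³ = N·m⁻²·m³ = kg·m²·s⁻²
  D. [kg·m⁻¹·s⁻¹] · [m³·s⁻¹] = kg·m²·s⁻²
  E. N·m·s = kg·m·s⁻²·m·s = kg·m²·s⁻¹
  F. [m·s⁻¹] · [kg·m·s⁻¹] = kg·m²·s⁻²
All reduce to kg·m²·s⁻² except E., which is kg·m²·s⁻¹.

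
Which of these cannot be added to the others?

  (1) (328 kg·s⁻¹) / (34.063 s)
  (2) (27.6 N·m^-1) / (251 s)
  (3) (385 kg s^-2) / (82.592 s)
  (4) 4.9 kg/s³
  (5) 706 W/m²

In SI base units:
  (1) [kg·s⁻¹] / [s] = kg·s⁻²
  (2) [kg·s⁻²] / [s] = kg·s⁻³
  (3) [kg·s⁻²] / [s] = kg·s⁻³
  (4) kg·s⁻³
  (5) W·m⁻² = J·s⁻¹·m⁻² = kg·s⁻³
All reduce to kg·s⁻³ except (1), which is kg·s⁻².

(1)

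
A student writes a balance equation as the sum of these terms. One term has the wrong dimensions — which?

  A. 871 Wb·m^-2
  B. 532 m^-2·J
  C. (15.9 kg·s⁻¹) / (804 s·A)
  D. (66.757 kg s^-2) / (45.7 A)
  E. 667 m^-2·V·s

B.

Reduce each to base SI dimensions:
  A. Wb·m⁻² = V·s·m⁻² = kg·s⁻²·A⁻¹
  B. J·m⁻² = N·m·m⁻² = kg·s⁻²
  C. [kg·s⁻¹] / [s·A] = kg·s⁻²·A⁻¹
  D. [kg·s⁻²] / [A] = kg·s⁻²·A⁻¹
  E. V·s·m⁻² = J·C⁻¹·s·m⁻² = kg·s⁻²·A⁻¹
All reduce to kg·s⁻²·A⁻¹ except B., which is kg·s⁻².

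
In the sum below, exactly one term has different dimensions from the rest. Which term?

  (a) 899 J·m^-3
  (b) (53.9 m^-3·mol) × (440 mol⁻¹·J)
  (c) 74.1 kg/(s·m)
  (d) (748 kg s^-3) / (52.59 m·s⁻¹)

In SI base units:
  (a) J·m⁻³ = N·m·m⁻³ = kg·m⁻¹·s⁻²
  (b) [m⁻³·mol] · [kg·m²·s⁻²·mol⁻¹] = kg·m⁻¹·s⁻²
  (c) kg·m⁻¹·s⁻¹
  (d) [kg·s⁻³] / [m·s⁻¹] = kg·m⁻¹·s⁻²
All reduce to kg·m⁻¹·s⁻² except (c), which is kg·m⁻¹·s⁻¹.

(c)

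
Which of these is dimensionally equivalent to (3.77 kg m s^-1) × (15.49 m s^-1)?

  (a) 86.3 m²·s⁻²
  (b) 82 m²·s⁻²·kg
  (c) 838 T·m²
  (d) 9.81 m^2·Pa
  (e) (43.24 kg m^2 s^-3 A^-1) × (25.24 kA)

(b)

Reference: [kg·m·s⁻¹] · [m·s⁻¹] = kg·m²·s⁻².
Each option:
  (a) m²·s⁻²
  (b) kg·m²·s⁻²  ← same
  (c) T·m² = Wb·m⁻²·m² = kg·m²·s⁻²·A⁻¹
  (d) Pa·m² = N·m⁻²·m² = kg·m·s⁻²
  (e) [kg·m²·s⁻³·A⁻¹] · [A] = kg·m²·s⁻³
Only (b) matches kg·m²·s⁻².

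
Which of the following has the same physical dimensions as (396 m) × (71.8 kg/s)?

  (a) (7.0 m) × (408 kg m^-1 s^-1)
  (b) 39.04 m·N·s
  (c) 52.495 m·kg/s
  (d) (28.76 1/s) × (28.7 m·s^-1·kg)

(c)

Reference: [m] · [kg·s⁻¹] = kg·m·s⁻¹.
Each option:
  (a) [m] · [kg·m⁻¹·s⁻¹] = kg·s⁻¹
  (b) N·m·s = kg·m·s⁻²·m·s = kg·m²·s⁻¹
  (c) kg·m·s⁻¹  ← same
  (d) [s⁻¹] · [kg·m·s⁻¹] = kg·m·s⁻²
Only (c) matches kg·m·s⁻¹.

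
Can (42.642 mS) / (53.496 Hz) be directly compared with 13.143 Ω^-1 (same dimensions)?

Expand each in SI base units:
  (42.642 mS) / (53.496 Hz):  [kg⁻¹·m⁻²·s³·A²] / [s⁻¹] = kg⁻¹·m⁻²·s⁴·A²
  13.143 Ω^-1:  Ω⁻¹ = (V·A⁻¹)⁻¹ = kg⁻¹·m⁻²·s³·A²
kg⁻¹·m⁻²·s⁴·A² ≠ kg⁻¹·m⁻²·s³·A², so they cannot be added.

No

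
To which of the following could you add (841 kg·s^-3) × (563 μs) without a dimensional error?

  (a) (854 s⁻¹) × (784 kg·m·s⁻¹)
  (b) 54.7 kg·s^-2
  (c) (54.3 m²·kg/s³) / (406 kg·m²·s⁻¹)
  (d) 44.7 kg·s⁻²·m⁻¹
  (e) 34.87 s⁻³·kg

(b)

Reference: [kg·s⁻³] · [s] = kg·s⁻².
Each option:
  (a) [s⁻¹] · [kg·m·s⁻¹] = kg·m·s⁻²
  (b) kg·s⁻²  ← same
  (c) [kg·m²·s⁻³] / [kg·m²·s⁻¹] = s⁻²
  (d) kg·m⁻¹·s⁻²
  (e) kg·s⁻³
Only (b) matches kg·s⁻².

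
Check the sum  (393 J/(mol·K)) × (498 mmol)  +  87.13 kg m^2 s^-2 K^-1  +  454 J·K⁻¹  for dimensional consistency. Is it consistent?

In SI base units:
  (393 J/(mol·K)) × (498 mmol):  [kg·m²·s⁻²·K⁻¹·mol⁻¹] · [mol] = kg·m²·s⁻²·K⁻¹
  87.13 kg m^2 s^-2 K^-1:  kg·m²·s⁻²·K⁻¹
  454 J·K⁻¹:  J·K⁻¹ = N·m·K⁻¹ = kg·m²·s⁻²·K⁻¹
Every term reduces to kg·m²·s⁻²·K⁻¹.

Yes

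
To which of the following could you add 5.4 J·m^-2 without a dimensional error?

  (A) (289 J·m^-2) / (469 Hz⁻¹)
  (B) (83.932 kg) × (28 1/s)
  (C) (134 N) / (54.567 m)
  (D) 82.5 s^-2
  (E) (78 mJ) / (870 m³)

(C)

Reference: J·m⁻² = N·m·m⁻² = kg·s⁻².
Each option:
  (A) [kg·s⁻²] / [s] = kg·s⁻³
  (B) [kg] · [s⁻¹] = kg·s⁻¹
  (C) [kg·m·s⁻²] / [m] = kg·s⁻²  ← same
  (D) s⁻²
  (E) [kg·m²·s⁻²] / [m³] = kg·m⁻¹·s⁻²
Only (C) matches kg·s⁻².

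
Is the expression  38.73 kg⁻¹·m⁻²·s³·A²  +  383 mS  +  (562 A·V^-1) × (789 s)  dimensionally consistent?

No

In SI base units:
  38.73 kg⁻¹·m⁻²·s³·A²:  kg⁻¹·m⁻²·s³·A²
  383 mS:  S = Ω⁻¹ = kg⁻¹·m⁻²·s³·A²
  (562 A·V^-1) × (789 s):  [kg⁻¹·m⁻²·s³·A²] · [s] = kg⁻¹·m⁻²·s⁴·A²
The terms do not share a single dimension (kg⁻¹·m⁻²·s³·A² vs kg⁻¹·m⁻²·s⁴·A²).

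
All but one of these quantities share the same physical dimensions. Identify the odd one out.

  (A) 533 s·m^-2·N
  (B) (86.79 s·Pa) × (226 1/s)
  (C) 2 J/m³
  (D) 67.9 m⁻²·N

Dimensions:
  (A) N·s·m⁻² = kg·m·s⁻²·s·m⁻² = kg·m⁻¹·s⁻¹
  (B) [kg·m⁻¹·s⁻¹] · [s⁻¹] = kg·m⁻¹·s⁻²
  (C) J·m⁻³ = N·m·m⁻³ = kg·m⁻¹·s⁻²
  (D) N·m⁻² = kg·m·s⁻²·m⁻² = kg·m⁻¹·s⁻²
All reduce to kg·m⁻¹·s⁻² except (A), which is kg·m⁻¹·s⁻¹.

(A)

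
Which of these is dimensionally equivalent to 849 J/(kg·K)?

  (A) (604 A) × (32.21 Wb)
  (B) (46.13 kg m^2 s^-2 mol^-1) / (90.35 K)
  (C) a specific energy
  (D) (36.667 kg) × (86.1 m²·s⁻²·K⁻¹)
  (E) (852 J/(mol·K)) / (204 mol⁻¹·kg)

Reference: J·kg⁻¹·K⁻¹ = N·m·kg⁻¹·K⁻¹ = m²·s⁻²·K⁻¹.
Each option:
  (A) [A] · [kg·m²·s⁻²·A⁻¹] = kg·m²·s⁻²
  (B) [kg·m²·s⁻²·mol⁻¹] / [K] = kg·m²·s⁻²·K⁻¹·mol⁻¹
  (C) [specific energy] = m²·s⁻²
  (D) [kg] · [m²·s⁻²·K⁻¹] = kg·m²·s⁻²·K⁻¹
  (E) [kg·m²·s⁻²·K⁻¹·mol⁻¹] / [kg·mol⁻¹] = m²·s⁻²·K⁻¹  ← same
Only (E) matches m²·s⁻²·K⁻¹.

(E)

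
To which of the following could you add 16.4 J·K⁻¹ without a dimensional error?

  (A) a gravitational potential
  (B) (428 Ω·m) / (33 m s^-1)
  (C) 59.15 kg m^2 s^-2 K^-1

(C)

Reference: J·K⁻¹ = N·m·K⁻¹ = kg·m²·s⁻²·K⁻¹.
Each option:
  (A) [gravitational potential] = m²·s⁻²
  (B) [kg·m³·s⁻³·A⁻²] / [m·s⁻¹] = kg·m²·s⁻²·A⁻²
  (C) kg·m²·s⁻²·K⁻¹  ← same
Only (C) matches kg·m²·s⁻²·K⁻¹.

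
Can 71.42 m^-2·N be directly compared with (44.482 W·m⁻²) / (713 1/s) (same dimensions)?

Expand each in SI base units:
  71.42 m^-2·N:  N·m⁻² = kg·m·s⁻²·m⁻² = kg·m⁻¹·s⁻²
  (44.482 W·m⁻²) / (713 1/s):  [kg·s⁻³] / [s⁻¹] = kg·s⁻²
kg·m⁻¹·s⁻² ≠ kg·s⁻², so they cannot be added.

No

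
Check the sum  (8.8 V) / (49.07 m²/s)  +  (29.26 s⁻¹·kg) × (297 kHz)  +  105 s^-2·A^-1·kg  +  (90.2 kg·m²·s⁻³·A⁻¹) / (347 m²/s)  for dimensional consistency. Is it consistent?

Reduce each to base SI dimensions:
  (8.8 V) / (49.07 m²/s):  [kg·m²·s⁻³·A⁻¹] / [m²·s⁻¹] = kg·s⁻²·A⁻¹
  (29.26 s⁻¹·kg) × (297 kHz):  [kg·s⁻¹] · [s⁻¹] = kg·s⁻²
  105 s^-2·A^-1·kg:  kg·s⁻²·A⁻¹
  (90.2 kg·m²·s⁻³·A⁻¹) / (347 m²/s):  [kg·m²·s⁻³·A⁻¹] / [m²·s⁻¹] = kg·s⁻²·A⁻¹
The terms do not share a single dimension (kg·s⁻² vs kg·s⁻²·A⁻¹).

No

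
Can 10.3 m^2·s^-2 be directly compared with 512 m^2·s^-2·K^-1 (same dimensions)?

No

Dimensions:
  10.3 m^2·s^-2:  m²·s⁻²
  512 m^2·s^-2·K^-1:  m²·s⁻²·K⁻¹
m²·s⁻² ≠ m²·s⁻²·K⁻¹, so they cannot be added.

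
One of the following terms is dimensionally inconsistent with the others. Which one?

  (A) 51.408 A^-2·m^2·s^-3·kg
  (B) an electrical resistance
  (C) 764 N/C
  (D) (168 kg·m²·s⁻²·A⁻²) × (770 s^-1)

(C)

Expand each in SI base units:
  (A) kg·m²·s⁻³·A⁻²
  (B) [electrical resistance] = kg·m²·s⁻³·A⁻²
  (C) N·C⁻¹ = kg·m·s⁻²·(s·A)⁻¹ = kg·m·s⁻³·A⁻¹
  (D) [kg·m²·s⁻²·A⁻²] · [s⁻¹] = kg·m²·s⁻³·A⁻²
All reduce to kg·m²·s⁻³·A⁻² except (C), which is kg·m·s⁻³·A⁻¹.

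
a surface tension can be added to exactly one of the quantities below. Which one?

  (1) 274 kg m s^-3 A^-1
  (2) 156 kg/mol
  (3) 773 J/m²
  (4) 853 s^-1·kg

Reference: [surface tension] = kg·s⁻².
Each option:
  (1) kg·m·s⁻³·A⁻¹
  (2) kg·mol⁻¹
  (3) J·m⁻² = N·m·m⁻² = kg·s⁻²  ← same
  (4) kg·s⁻¹
Only (3) matches kg·s⁻².

(3)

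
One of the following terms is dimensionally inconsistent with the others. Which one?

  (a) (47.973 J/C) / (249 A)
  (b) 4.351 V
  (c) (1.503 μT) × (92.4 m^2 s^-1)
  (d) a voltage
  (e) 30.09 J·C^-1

In SI base units:
  (a) [kg·m²·s⁻³·A⁻¹] / [A] = kg·m²·s⁻³·A⁻²
  (b) V = J·C⁻¹ = kg·m²·s⁻³·A⁻¹
  (c) [kg·s⁻²·A⁻¹] · [m²·s⁻¹] = kg·m²·s⁻³·A⁻¹
  (d) [voltage] = kg·m²·s⁻³·A⁻¹
  (e) J·C⁻¹ = N·m·(s·A)⁻¹ = kg·m²·s⁻³·A⁻¹
All reduce to kg·m²·s⁻³·A⁻¹ except (a), which is kg·m²·s⁻³·A⁻².

(a)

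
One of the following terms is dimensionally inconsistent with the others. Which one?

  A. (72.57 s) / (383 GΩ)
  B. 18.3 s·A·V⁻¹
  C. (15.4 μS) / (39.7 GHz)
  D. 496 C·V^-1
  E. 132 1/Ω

Expand each in SI base units:
  A. [s] / [kg·m²·s⁻³·A⁻²] = kg⁻¹·m⁻²·s⁴·A²
  B. A·s·V⁻¹ = A·s·(J·C⁻¹)⁻¹ = kg⁻¹·m⁻²·s⁴·A²
  C. [kg⁻¹·m⁻²·s³·A²] / [s⁻¹] = kg⁻¹·m⁻²·s⁴·A²
  D. C·V⁻¹ = s·A·(J·C⁻¹)⁻¹ = kg⁻¹·m⁻²·s⁴·A²
  E. Ω⁻¹ = (V·A⁻¹)⁻¹ = kg⁻¹·m⁻²·s³·A²
All reduce to kg⁻¹·m⁻²·s⁴·A² except E., which is kg⁻¹·m⁻²·s³·A².

E.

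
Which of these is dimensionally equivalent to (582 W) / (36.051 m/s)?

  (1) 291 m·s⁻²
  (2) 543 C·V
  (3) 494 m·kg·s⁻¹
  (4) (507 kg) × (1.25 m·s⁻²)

(4)

Reference: [kg·m²·s⁻³] / [m·s⁻¹] = kg·m·s⁻².
Each option:
  (1) m·s⁻²
  (2) C·V = s·A·J·C⁻¹ = kg·m²·s⁻²
  (3) kg·m·s⁻¹
  (4) [kg] · [m·s⁻²] = kg·m·s⁻²  ← same
Only (4) matches kg·m·s⁻².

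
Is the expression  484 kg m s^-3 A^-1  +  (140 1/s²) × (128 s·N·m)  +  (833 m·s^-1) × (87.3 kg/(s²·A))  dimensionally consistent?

No

Work out the base dimensions of each:
  484 kg m s^-3 A^-1:  kg·m·s⁻³·A⁻¹
  (140 1/s²) × (128 s·N·m):  [s⁻²] · [kg·m²·s⁻¹] = kg·m²·s⁻³
  (833 m·s^-1) × (87.3 kg/(s²·A)):  [m·s⁻¹] · [kg·s⁻²·A⁻¹] = kg·m·s⁻³·A⁻¹
The terms do not share a single dimension (kg·m²·s⁻³ vs kg·m·s⁻³·A⁻¹).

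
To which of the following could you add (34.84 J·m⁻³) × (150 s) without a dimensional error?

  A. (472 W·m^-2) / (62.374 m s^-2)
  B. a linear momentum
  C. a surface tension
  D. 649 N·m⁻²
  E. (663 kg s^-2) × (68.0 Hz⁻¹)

Reference: [kg·m⁻¹·s⁻²] · [s] = kg·m⁻¹·s⁻¹.
Each option:
  A. [kg·s⁻³] / [m·s⁻²] = kg·m⁻¹·s⁻¹  ← same
  B. [linear momentum] = kg·m·s⁻¹
  C. [surface tension] = kg·s⁻²
  D. N·m⁻² = kg·m·s⁻²·m⁻² = kg·m⁻¹·s⁻²
  E. [kg·s⁻²] · [s] = kg·s⁻¹
Only A. matches kg·m⁻¹·s⁻¹.

A.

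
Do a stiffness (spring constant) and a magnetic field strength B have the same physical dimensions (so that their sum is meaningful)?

In SI base units:
  a stiffness (spring constant):  [stiffness (spring constant)] = kg·s⁻²
  a magnetic field strength B:  [magnetic field strength B] = kg·s⁻²·A⁻¹
kg·s⁻² ≠ kg·s⁻²·A⁻¹, so they cannot be added.

No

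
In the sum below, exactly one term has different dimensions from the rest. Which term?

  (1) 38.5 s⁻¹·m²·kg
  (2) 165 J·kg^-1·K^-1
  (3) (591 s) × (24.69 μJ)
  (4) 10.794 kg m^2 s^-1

Work out the base dimensions of each:
  (1) kg·m²·s⁻¹
  (2) J·kg⁻¹·K⁻¹ = N·m·kg⁻¹·K⁻¹ = m²·s⁻²·K⁻¹
  (3) [s] · [kg·m²·s⁻²] = kg·m²·s⁻¹
  (4) kg·m²·s⁻¹
All reduce to kg·m²·s⁻¹ except (2), which is m²·s⁻²·K⁻¹.

(2)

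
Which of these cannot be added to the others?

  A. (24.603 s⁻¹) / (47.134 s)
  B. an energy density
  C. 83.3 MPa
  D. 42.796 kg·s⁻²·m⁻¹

In SI base units:
  A. [s⁻¹] / [s] = s⁻²
  B. [energy density] = kg·m⁻¹·s⁻²
  C. Pa = N·m⁻² = kg·m⁻¹·s⁻²
  D. kg·m⁻¹·s⁻²
All reduce to kg·m⁻¹·s⁻² except A., which is s⁻².

A.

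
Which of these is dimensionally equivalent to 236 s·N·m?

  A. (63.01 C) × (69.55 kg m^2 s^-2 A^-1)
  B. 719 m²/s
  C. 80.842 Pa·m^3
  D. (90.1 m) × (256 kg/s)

Reference: N·m·s = kg·m·s⁻²·m·s = kg·m²·s⁻¹.
Each option:
  A. [s·A] · [kg·m²·s⁻²·A⁻¹] = kg·m²·s⁻¹  ← same
  B. m²·s⁻¹
  C. Pa·m³ = N·m⁻²·m³ = kg·m²·s⁻²
  D. [m] · [kg·s⁻¹] = kg·m·s⁻¹
Only A. matches kg·m²·s⁻¹.

A.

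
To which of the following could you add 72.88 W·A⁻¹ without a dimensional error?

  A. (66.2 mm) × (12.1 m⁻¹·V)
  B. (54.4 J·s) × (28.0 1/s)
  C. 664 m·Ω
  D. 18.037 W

A.

Reference: W·A⁻¹ = J·s⁻¹·A⁻¹ = kg·m²·s⁻³·A⁻¹.
Each option:
  A. [m] · [kg·m·s⁻³·A⁻¹] = kg·m²·s⁻³·A⁻¹  ← same
  B. [kg·m²·s⁻¹] · [s⁻¹] = kg·m²·s⁻²
  C. Ω·m = V·A⁻¹·m = kg·m³·s⁻³·A⁻²
  D. W = J·s⁻¹ = kg·m²·s⁻³
Only A. matches kg·m²·s⁻³·A⁻¹.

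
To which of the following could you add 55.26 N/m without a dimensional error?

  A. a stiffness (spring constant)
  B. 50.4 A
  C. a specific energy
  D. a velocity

A.

Reference: N·m⁻¹ = kg·m·s⁻²·m⁻¹ = kg·s⁻².
Each option:
  A. [stiffness (spring constant)] = kg·s⁻²  ← same
  B. A
  C. [specific energy] = m²·s⁻²
  D. [velocity] = m·s⁻¹
Only A. matches kg·s⁻².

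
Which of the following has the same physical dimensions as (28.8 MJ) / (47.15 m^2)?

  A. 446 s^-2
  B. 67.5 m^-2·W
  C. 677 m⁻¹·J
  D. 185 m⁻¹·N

Reference: [kg·m²·s⁻²] / [m²] = kg·s⁻².
Each option:
  A. s⁻²
  B. W·m⁻² = J·s⁻¹·m⁻² = kg·s⁻³
  C. J·m⁻¹ = N·m·m⁻¹ = kg·m·s⁻²
  D. N·m⁻¹ = kg·m·s⁻²·m⁻¹ = kg·s⁻²  ← same
Only D. matches kg·s⁻².

D.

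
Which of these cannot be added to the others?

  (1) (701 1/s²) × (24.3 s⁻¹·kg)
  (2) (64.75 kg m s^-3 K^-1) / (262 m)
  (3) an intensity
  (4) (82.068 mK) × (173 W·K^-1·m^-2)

(2)

Dimensions:
  (1) [s⁻²] · [kg·s⁻¹] = kg·s⁻³
  (2) [kg·m·s⁻³·K⁻¹] / [m] = kg·s⁻³·K⁻¹
  (3) [intensity] = kg·s⁻³
  (4) [K] · [kg·s⁻³·K⁻¹] = kg·s⁻³
All reduce to kg·s⁻³ except (2), which is kg·s⁻³·K⁻¹.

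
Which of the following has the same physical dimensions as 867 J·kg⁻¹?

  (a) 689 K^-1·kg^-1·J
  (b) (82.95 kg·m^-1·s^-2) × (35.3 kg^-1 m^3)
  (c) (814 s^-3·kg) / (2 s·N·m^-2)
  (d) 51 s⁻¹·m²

Reference: J·kg⁻¹ = N·m·kg⁻¹ = m²·s⁻².
Each option:
  (a) J·kg⁻¹·K⁻¹ = N·m·kg⁻¹·K⁻¹ = m²·s⁻²·K⁻¹
  (b) [kg·m⁻¹·s⁻²] · [kg⁻¹·m³] = m²·s⁻²  ← same
  (c) [kg·s⁻³] / [kg·m⁻¹·s⁻¹] = m·s⁻²
  (d) m²·s⁻¹
Only (b) matches m²·s⁻².

(b)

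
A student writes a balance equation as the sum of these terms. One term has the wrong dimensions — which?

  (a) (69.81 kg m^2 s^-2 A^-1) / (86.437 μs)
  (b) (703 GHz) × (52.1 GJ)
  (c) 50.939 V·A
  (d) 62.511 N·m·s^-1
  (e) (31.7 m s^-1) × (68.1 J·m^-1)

(a)

Dimensions:
  (a) [kg·m²·s⁻²·A⁻¹] / [s] = kg·m²·s⁻³·A⁻¹
  (b) [s⁻¹] · [kg·m²·s⁻²] = kg·m²·s⁻³
  (c) V·A = J·C⁻¹·A = kg·m²·s⁻³
  (d) N·m·s⁻¹ = kg·m·s⁻²·m·s⁻¹ = kg·m²·s⁻³
  (e) [m·s⁻¹] · [kg·m·s⁻²] = kg·m²·s⁻³
All reduce to kg·m²·s⁻³ except (a), which is kg·m²·s⁻³·A⁻¹.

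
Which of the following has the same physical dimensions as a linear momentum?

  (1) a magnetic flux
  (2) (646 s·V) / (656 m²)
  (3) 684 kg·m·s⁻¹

(3)

Reference: [linear momentum] = kg·m·s⁻¹.
Each option:
  (1) [magnetic flux] = kg·m²·s⁻²·A⁻¹
  (2) [kg·m²·s⁻²·A⁻¹] / [m²] = kg·s⁻²·A⁻¹
  (3) kg·m·s⁻¹  ← same
Only (3) matches kg·m·s⁻¹.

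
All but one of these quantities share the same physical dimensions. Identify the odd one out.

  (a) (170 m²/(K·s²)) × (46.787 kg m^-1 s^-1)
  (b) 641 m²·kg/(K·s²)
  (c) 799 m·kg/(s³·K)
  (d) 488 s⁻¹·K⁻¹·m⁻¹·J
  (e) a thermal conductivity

(b)

Work out the base dimensions of each:
  (a) [m²·s⁻²·K⁻¹] · [kg·m⁻¹·s⁻¹] = kg·m·s⁻³·K⁻¹
  (b) kg·m²·s⁻²·K⁻¹
  (c) kg·m·s⁻³·K⁻¹
  (d) J·s⁻¹·m⁻¹·K⁻¹ = N·m·s⁻¹·m⁻¹·K⁻¹ = kg·m·s⁻³·K⁻¹
  (e) [thermal conductivity] = kg·m·s⁻³·K⁻¹
All reduce to kg·m·s⁻³·K⁻¹ except (b), which is kg·m²·s⁻²·K⁻¹.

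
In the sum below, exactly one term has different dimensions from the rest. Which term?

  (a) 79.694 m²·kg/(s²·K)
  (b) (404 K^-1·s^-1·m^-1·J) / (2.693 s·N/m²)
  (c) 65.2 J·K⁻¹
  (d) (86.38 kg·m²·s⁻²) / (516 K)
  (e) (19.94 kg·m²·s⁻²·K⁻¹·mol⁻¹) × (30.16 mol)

In SI base units:
  (a) kg·m²·s⁻²·K⁻¹
  (b) [kg·m·s⁻³·K⁻¹] / [kg·m⁻¹·s⁻¹] = m²·s⁻²·K⁻¹
  (c) J·K⁻¹ = N·m·K⁻¹ = kg·m²·s⁻²·K⁻¹
  (d) [kg·m²·s⁻²] / [K] = kg·m²·s⁻²·K⁻¹
  (e) [kg·m²·s⁻²·K⁻¹·mol⁻¹] · [mol] = kg·m²·s⁻²·K⁻¹
All reduce to kg·m²·s⁻²·K⁻¹ except (b), which is m²·s⁻²·K⁻¹.

(b)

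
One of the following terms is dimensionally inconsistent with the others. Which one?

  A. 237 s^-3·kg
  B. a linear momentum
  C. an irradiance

B.

Reduce each to base SI dimensions:
  A. kg·s⁻³
  B. [linear momentum] = kg·m·s⁻¹
  C. [irradiance] = kg·s⁻³
All reduce to kg·s⁻³ except B., which is kg·m·s⁻¹.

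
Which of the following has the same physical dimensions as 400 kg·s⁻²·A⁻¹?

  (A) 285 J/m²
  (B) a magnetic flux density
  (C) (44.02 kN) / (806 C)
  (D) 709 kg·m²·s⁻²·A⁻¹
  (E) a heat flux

(B)

Reference: kg·s⁻²·A⁻¹.
Each option:
  (A) J·m⁻² = N·m·m⁻² = kg·s⁻²
  (B) [magnetic flux density] = kg·s⁻²·A⁻¹  ← same
  (C) [kg·m·s⁻²] / [s·A] = kg·m·s⁻³·A⁻¹
  (D) kg·m²·s⁻²·A⁻¹
  (E) [heat flux] = kg·s⁻³
Only (B) matches kg·s⁻²·A⁻¹.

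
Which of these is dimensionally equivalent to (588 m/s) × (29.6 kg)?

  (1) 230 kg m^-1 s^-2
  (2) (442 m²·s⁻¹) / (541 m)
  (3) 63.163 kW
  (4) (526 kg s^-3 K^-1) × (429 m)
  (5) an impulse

Reference: [m·s⁻¹] · [kg] = kg·m·s⁻¹.
Each option:
  (1) kg·m⁻¹·s⁻²
  (2) [m²·s⁻¹] / [m] = m·s⁻¹
  (3) W = J·s⁻¹ = kg·m²·s⁻³
  (4) [kg·s⁻³·K⁻¹] · [m] = kg·m·s⁻³·K⁻¹
  (5) [impulse] = kg·m·s⁻¹  ← same
Only (5) matches kg·m·s⁻¹.

(5)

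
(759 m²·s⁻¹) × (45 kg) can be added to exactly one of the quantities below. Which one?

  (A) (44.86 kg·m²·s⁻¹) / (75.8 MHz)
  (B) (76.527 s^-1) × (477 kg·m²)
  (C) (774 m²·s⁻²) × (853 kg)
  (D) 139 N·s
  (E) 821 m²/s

Reference: [m²·s⁻¹] · [kg] = kg·m²·s⁻¹.
Each option:
  (A) [kg·m²·s⁻¹] / [s⁻¹] = kg·m²
  (B) [s⁻¹] · [kg·m²] = kg·m²·s⁻¹  ← same
  (C) [m²·s⁻²] · [kg] = kg·m²·s⁻²
  (D) N·s = kg·m·s⁻²·s = kg·m·s⁻¹
  (E) m²·s⁻¹
Only (B) matches kg·m²·s⁻¹.

(B)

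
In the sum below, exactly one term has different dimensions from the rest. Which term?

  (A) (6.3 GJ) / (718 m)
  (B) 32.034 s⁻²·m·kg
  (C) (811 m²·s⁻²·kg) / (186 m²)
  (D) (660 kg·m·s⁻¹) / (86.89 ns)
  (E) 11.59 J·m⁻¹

(C)

Expand each in SI base units:
  (A) [kg·m²·s⁻²] / [m] = kg·m·s⁻²
  (B) kg·m·s⁻²
  (C) [kg·m²·s⁻²] / [m²] = kg·s⁻²
  (D) [kg·m·s⁻¹] / [s] = kg·m·s⁻²
  (E) J·m⁻¹ = N·m·m⁻¹ = kg·m·s⁻²
All reduce to kg·m·s⁻² except (C), which is kg·s⁻².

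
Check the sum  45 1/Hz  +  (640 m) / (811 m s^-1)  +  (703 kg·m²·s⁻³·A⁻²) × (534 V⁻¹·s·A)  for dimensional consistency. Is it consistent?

Work out the base dimensions of each:
  45 1/Hz:  Hz⁻¹ = (s⁻¹)⁻¹ = s
  (640 m) / (811 m s^-1):  [m] / [m·s⁻¹] = s
  (703 kg·m²·s⁻³·A⁻²) × (534 V⁻¹·s·A):  [kg·m²·s⁻³·A⁻²] · [kg⁻¹·m⁻²·s⁴·A²] = s
Every term reduces to s.

Yes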